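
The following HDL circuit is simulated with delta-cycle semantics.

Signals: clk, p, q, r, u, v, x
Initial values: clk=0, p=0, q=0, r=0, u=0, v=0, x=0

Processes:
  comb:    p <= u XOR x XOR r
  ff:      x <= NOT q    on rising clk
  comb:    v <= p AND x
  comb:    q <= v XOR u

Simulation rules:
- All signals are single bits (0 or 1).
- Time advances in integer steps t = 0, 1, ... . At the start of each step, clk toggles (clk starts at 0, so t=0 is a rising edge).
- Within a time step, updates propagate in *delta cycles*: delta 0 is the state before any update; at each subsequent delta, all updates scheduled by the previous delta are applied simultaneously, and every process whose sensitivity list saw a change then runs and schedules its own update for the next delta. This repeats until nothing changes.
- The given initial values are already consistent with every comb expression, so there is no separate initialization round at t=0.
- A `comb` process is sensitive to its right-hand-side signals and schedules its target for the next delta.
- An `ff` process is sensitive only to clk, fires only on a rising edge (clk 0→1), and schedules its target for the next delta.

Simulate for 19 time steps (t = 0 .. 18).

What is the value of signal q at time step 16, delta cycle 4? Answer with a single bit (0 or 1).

0

t=0 Δ0: p=0 r=0 x=0 clk=0 u=0 v=0 q=0
  Δ1: clk:0→1
  Δ2: x:0→1
  Δ3: p:0→1
  Δ4: v:0→1
  Δ5: q:0→1
  (5Δ to stable)
t=1 Δ0: p=1 r=0 x=1 clk=1 u=0 v=1 q=1
  Δ1: clk:1→0
  (1Δ to stable)
t=2 Δ0: p=1 r=0 x=1 clk=0 u=0 v=1 q=1
  Δ1: clk:0→1
  Δ2: x:1→0
  Δ3: p:1→0, v:1→0
  Δ4: q:1→0
  (4Δ to stable)
t=3 Δ0: p=0 r=0 x=0 clk=1 u=0 v=0 q=0
  Δ1: clk:1→0
  (1Δ to stable)
t=4 Δ0: p=0 r=0 x=0 clk=0 u=0 v=0 q=0
  Δ1: clk:0→1
  Δ2: x:0→1
  Δ3: p:0→1
  Δ4: v:0→1
  Δ5: q:0→1
  (5Δ to stable)
t=5 Δ0: p=1 r=0 x=1 clk=1 u=0 v=1 q=1
  Δ1: clk:1→0
  (1Δ to stable)
t=6 Δ0: p=1 r=0 x=1 clk=0 u=0 v=1 q=1
  Δ1: clk:0→1
  Δ2: x:1→0
  Δ3: p:1→0, v:1→0
  Δ4: q:1→0
  (4Δ to stable)
t=7 Δ0: p=0 r=0 x=0 clk=1 u=0 v=0 q=0
  Δ1: clk:1→0
  (1Δ to stable)
t=8 Δ0: p=0 r=0 x=0 clk=0 u=0 v=0 q=0
  Δ1: clk:0→1
  Δ2: x:0→1
  Δ3: p:0→1
  Δ4: v:0→1
  Δ5: q:0→1
  (5Δ to stable)
t=9 Δ0: p=1 r=0 x=1 clk=1 u=0 v=1 q=1
  Δ1: clk:1→0
  (1Δ to stable)
t=10 Δ0: p=1 r=0 x=1 clk=0 u=0 v=1 q=1
  Δ1: clk:0→1
  Δ2: x:1→0
  Δ3: p:1→0, v:1→0
  Δ4: q:1→0
  (4Δ to stable)
t=11 Δ0: p=0 r=0 x=0 clk=1 u=0 v=0 q=0
  Δ1: clk:1→0
  (1Δ to stable)
t=12 Δ0: p=0 r=0 x=0 clk=0 u=0 v=0 q=0
  Δ1: clk:0→1
  Δ2: x:0→1
  Δ3: p:0→1
  Δ4: v:0→1
  Δ5: q:0→1
  (5Δ to stable)
t=13 Δ0: p=1 r=0 x=1 clk=1 u=0 v=1 q=1
  Δ1: clk:1→0
  (1Δ to stable)
t=14 Δ0: p=1 r=0 x=1 clk=0 u=0 v=1 q=1
  Δ1: clk:0→1
  Δ2: x:1→0
  Δ3: p:1→0, v:1→0
  Δ4: q:1→0
  (4Δ to stable)
t=15 Δ0: p=0 r=0 x=0 clk=1 u=0 v=0 q=0
  Δ1: clk:1→0
  (1Δ to stable)
t=16 Δ0: p=0 r=0 x=0 clk=0 u=0 v=0 q=0
  Δ1: clk:0→1
  Δ2: x:0→1
  Δ3: p:0→1
  Δ4: v:0→1
  Δ5: q:0→1
  (5Δ to stable)
t=17 Δ0: p=1 r=0 x=1 clk=1 u=0 v=1 q=1
  Δ1: clk:1→0
  (1Δ to stable)
t=18 Δ0: p=1 r=0 x=1 clk=0 u=0 v=1 q=1
  Δ1: clk:0→1
  Δ2: x:1→0
  Δ3: p:1→0, v:1→0
  Δ4: q:1→0
  (4Δ to stable)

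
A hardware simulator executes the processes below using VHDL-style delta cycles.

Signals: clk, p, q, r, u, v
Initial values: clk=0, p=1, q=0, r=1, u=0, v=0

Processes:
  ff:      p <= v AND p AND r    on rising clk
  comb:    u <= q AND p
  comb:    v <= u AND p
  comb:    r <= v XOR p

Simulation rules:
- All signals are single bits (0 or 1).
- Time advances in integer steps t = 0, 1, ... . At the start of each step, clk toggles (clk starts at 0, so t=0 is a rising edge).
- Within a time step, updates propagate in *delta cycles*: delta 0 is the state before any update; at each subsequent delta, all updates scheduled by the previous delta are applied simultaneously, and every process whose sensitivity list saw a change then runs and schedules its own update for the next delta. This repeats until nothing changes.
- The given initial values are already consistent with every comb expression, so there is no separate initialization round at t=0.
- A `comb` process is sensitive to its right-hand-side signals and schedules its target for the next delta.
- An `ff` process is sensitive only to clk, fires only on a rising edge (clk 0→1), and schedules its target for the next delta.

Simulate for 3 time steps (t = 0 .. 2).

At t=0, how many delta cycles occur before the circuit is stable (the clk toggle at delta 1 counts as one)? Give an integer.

t=0 Δ0: r=1 q=0 v=0 u=0 clk=0 p=1
  Δ1: clk:0→1
  Δ2: p:1→0
  Δ3: r:1→0
  (3Δ to stable)
t=1 Δ0: r=0 q=0 v=0 u=0 clk=1 p=0
  Δ1: clk:1→0
  (1Δ to stable)
t=2 Δ0: r=0 q=0 v=0 u=0 clk=0 p=0
  Δ1: clk:0→1
  (1Δ to stable)

3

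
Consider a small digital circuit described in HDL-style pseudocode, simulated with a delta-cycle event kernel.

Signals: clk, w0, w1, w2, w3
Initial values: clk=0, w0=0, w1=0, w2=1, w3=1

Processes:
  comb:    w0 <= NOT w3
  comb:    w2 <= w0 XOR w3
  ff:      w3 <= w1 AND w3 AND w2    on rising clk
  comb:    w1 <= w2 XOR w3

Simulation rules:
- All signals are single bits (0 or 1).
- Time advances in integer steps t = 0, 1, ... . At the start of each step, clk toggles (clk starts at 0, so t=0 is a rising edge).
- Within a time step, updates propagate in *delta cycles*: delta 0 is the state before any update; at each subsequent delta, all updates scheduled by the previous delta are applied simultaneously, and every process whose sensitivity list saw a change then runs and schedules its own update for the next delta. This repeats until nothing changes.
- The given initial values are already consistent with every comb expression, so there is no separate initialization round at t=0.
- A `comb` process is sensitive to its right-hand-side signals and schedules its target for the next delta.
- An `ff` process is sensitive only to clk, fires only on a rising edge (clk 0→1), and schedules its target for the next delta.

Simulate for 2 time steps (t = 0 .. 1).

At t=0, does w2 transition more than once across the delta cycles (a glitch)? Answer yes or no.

yes

t0.Δ0 w3=1 w0=0 w1=0 clk=0 w2=1
t0.Δ1 w3=1 w0=0 w1=0 clk=1 w2=1
t0.Δ2 w3=0 w0=0 w1=0 clk=1 w2=1
t0.Δ3 w3=0 w0=1 w1=1 clk=1 w2=0
t0.Δ4 w3=0 w0=1 w1=0 clk=1 w2=1
t0.Δ5 w3=0 w0=1 w1=1 clk=1 w2=1
t1.Δ0 w3=0 w0=1 w1=1 clk=1 w2=1
t1.Δ1 w3=0 w0=1 w1=1 clk=0 w2=1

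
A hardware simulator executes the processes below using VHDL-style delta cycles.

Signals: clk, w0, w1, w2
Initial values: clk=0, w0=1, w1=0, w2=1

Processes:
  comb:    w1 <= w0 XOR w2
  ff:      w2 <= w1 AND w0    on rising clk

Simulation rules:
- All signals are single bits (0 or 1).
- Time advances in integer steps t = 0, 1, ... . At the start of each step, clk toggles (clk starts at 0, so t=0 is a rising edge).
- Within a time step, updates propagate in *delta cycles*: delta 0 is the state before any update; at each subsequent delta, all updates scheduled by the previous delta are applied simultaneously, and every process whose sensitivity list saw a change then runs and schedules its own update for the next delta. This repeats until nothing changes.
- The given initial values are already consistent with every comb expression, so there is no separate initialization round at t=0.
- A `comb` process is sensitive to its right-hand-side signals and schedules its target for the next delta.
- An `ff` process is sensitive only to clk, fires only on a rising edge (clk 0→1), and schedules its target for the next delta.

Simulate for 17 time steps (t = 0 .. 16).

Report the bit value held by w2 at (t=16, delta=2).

t0.Δ0 w1=0 clk=0 w0=1 w2=1
t0.Δ1 w1=0 clk=1 w0=1 w2=1
t0.Δ2 w1=0 clk=1 w0=1 w2=0
t0.Δ3 w1=1 clk=1 w0=1 w2=0
t1.Δ0 w1=1 clk=1 w0=1 w2=0
t1.Δ1 w1=1 clk=0 w0=1 w2=0
t2.Δ0 w1=1 clk=0 w0=1 w2=0
t2.Δ1 w1=1 clk=1 w0=1 w2=0
t2.Δ2 w1=1 clk=1 w0=1 w2=1
t2.Δ3 w1=0 clk=1 w0=1 w2=1
t3.Δ0 w1=0 clk=1 w0=1 w2=1
t3.Δ1 w1=0 clk=0 w0=1 w2=1
t4.Δ0 w1=0 clk=0 w0=1 w2=1
t4.Δ1 w1=0 clk=1 w0=1 w2=1
t4.Δ2 w1=0 clk=1 w0=1 w2=0
t4.Δ3 w1=1 clk=1 w0=1 w2=0
t5.Δ0 w1=1 clk=1 w0=1 w2=0
t5.Δ1 w1=1 clk=0 w0=1 w2=0
t6.Δ0 w1=1 clk=0 w0=1 w2=0
t6.Δ1 w1=1 clk=1 w0=1 w2=0
t6.Δ2 w1=1 clk=1 w0=1 w2=1
t6.Δ3 w1=0 clk=1 w0=1 w2=1
t7.Δ0 w1=0 clk=1 w0=1 w2=1
t7.Δ1 w1=0 clk=0 w0=1 w2=1
t8.Δ0 w1=0 clk=0 w0=1 w2=1
t8.Δ1 w1=0 clk=1 w0=1 w2=1
t8.Δ2 w1=0 clk=1 w0=1 w2=0
t8.Δ3 w1=1 clk=1 w0=1 w2=0
t9.Δ0 w1=1 clk=1 w0=1 w2=0
t9.Δ1 w1=1 clk=0 w0=1 w2=0
t10.Δ0 w1=1 clk=0 w0=1 w2=0
t10.Δ1 w1=1 clk=1 w0=1 w2=0
t10.Δ2 w1=1 clk=1 w0=1 w2=1
t10.Δ3 w1=0 clk=1 w0=1 w2=1
t11.Δ0 w1=0 clk=1 w0=1 w2=1
t11.Δ1 w1=0 clk=0 w0=1 w2=1
t12.Δ0 w1=0 clk=0 w0=1 w2=1
t12.Δ1 w1=0 clk=1 w0=1 w2=1
t12.Δ2 w1=0 clk=1 w0=1 w2=0
t12.Δ3 w1=1 clk=1 w0=1 w2=0
t13.Δ0 w1=1 clk=1 w0=1 w2=0
t13.Δ1 w1=1 clk=0 w0=1 w2=0
t14.Δ0 w1=1 clk=0 w0=1 w2=0
t14.Δ1 w1=1 clk=1 w0=1 w2=0
t14.Δ2 w1=1 clk=1 w0=1 w2=1
t14.Δ3 w1=0 clk=1 w0=1 w2=1
t15.Δ0 w1=0 clk=1 w0=1 w2=1
t15.Δ1 w1=0 clk=0 w0=1 w2=1
t16.Δ0 w1=0 clk=0 w0=1 w2=1
t16.Δ1 w1=0 clk=1 w0=1 w2=1
t16.Δ2 w1=0 clk=1 w0=1 w2=0
t16.Δ3 w1=1 clk=1 w0=1 w2=0

0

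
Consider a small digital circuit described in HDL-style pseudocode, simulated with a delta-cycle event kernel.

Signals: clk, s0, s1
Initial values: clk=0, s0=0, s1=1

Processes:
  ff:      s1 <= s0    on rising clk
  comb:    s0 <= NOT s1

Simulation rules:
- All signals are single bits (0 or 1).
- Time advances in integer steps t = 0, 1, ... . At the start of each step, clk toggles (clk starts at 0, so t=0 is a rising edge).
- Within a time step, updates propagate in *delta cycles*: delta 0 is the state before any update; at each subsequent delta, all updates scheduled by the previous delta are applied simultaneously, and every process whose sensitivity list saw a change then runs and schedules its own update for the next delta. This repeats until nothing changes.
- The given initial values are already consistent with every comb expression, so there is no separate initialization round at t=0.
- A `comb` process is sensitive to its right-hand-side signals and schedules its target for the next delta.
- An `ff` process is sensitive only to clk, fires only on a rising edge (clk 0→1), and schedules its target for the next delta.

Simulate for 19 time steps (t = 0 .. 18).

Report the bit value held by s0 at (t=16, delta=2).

0

t0.Δ0 s1=1 s0=0 clk=0
t0.Δ1 s1=1 s0=0 clk=1
t0.Δ2 s1=0 s0=0 clk=1
t0.Δ3 s1=0 s0=1 clk=1
t1.Δ0 s1=0 s0=1 clk=1
t1.Δ1 s1=0 s0=1 clk=0
t2.Δ0 s1=0 s0=1 clk=0
t2.Δ1 s1=0 s0=1 clk=1
t2.Δ2 s1=1 s0=1 clk=1
t2.Δ3 s1=1 s0=0 clk=1
t3.Δ0 s1=1 s0=0 clk=1
t3.Δ1 s1=1 s0=0 clk=0
t4.Δ0 s1=1 s0=0 clk=0
t4.Δ1 s1=1 s0=0 clk=1
t4.Δ2 s1=0 s0=0 clk=1
t4.Δ3 s1=0 s0=1 clk=1
t5.Δ0 s1=0 s0=1 clk=1
t5.Δ1 s1=0 s0=1 clk=0
t6.Δ0 s1=0 s0=1 clk=0
t6.Δ1 s1=0 s0=1 clk=1
t6.Δ2 s1=1 s0=1 clk=1
t6.Δ3 s1=1 s0=0 clk=1
t7.Δ0 s1=1 s0=0 clk=1
t7.Δ1 s1=1 s0=0 clk=0
t8.Δ0 s1=1 s0=0 clk=0
t8.Δ1 s1=1 s0=0 clk=1
t8.Δ2 s1=0 s0=0 clk=1
t8.Δ3 s1=0 s0=1 clk=1
t9.Δ0 s1=0 s0=1 clk=1
t9.Δ1 s1=0 s0=1 clk=0
t10.Δ0 s1=0 s0=1 clk=0
t10.Δ1 s1=0 s0=1 clk=1
t10.Δ2 s1=1 s0=1 clk=1
t10.Δ3 s1=1 s0=0 clk=1
t11.Δ0 s1=1 s0=0 clk=1
t11.Δ1 s1=1 s0=0 clk=0
t12.Δ0 s1=1 s0=0 clk=0
t12.Δ1 s1=1 s0=0 clk=1
t12.Δ2 s1=0 s0=0 clk=1
t12.Δ3 s1=0 s0=1 clk=1
t13.Δ0 s1=0 s0=1 clk=1
t13.Δ1 s1=0 s0=1 clk=0
t14.Δ0 s1=0 s0=1 clk=0
t14.Δ1 s1=0 s0=1 clk=1
t14.Δ2 s1=1 s0=1 clk=1
t14.Δ3 s1=1 s0=0 clk=1
t15.Δ0 s1=1 s0=0 clk=1
t15.Δ1 s1=1 s0=0 clk=0
t16.Δ0 s1=1 s0=0 clk=0
t16.Δ1 s1=1 s0=0 clk=1
t16.Δ2 s1=0 s0=0 clk=1
t16.Δ3 s1=0 s0=1 clk=1
t17.Δ0 s1=0 s0=1 clk=1
t17.Δ1 s1=0 s0=1 clk=0
t18.Δ0 s1=0 s0=1 clk=0
t18.Δ1 s1=0 s0=1 clk=1
t18.Δ2 s1=1 s0=1 clk=1
t18.Δ3 s1=1 s0=0 clk=1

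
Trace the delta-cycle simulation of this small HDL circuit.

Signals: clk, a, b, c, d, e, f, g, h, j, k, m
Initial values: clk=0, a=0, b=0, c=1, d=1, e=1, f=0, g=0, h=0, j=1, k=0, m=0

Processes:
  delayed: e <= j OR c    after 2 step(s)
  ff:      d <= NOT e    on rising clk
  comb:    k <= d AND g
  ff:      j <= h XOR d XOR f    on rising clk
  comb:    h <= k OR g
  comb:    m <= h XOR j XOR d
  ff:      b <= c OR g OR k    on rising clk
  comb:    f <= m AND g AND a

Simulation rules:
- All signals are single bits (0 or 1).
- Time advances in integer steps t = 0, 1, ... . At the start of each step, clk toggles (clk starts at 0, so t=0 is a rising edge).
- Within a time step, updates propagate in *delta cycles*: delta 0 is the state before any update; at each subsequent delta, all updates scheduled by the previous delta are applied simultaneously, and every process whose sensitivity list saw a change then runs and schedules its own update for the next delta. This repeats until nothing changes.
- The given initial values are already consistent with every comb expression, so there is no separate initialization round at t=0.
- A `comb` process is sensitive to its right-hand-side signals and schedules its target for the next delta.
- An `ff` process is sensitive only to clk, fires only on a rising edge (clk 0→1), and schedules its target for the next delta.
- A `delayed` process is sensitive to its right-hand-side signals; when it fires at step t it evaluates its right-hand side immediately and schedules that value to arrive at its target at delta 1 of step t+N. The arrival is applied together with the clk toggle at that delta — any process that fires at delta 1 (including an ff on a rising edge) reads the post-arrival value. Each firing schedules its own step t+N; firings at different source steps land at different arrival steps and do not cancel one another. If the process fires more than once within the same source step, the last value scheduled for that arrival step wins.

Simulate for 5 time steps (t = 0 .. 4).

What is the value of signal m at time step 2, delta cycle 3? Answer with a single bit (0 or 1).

t0.Δ0 clk=0 m=0 a=0 f=0 h=0 c=1 g=0 d=1 e=1 j=1 b=0 k=0
t0.Δ1 clk=1 m=0 a=0 f=0 h=0 c=1 g=0 d=1 e=1 j=1 b=0 k=0
t0.Δ2 clk=1 m=0 a=0 f=0 h=0 c=1 g=0 d=0 e=1 j=1 b=1 k=0
t0.Δ3 clk=1 m=1 a=0 f=0 h=0 c=1 g=0 d=0 e=1 j=1 b=1 k=0
t1.Δ0 clk=1 m=1 a=0 f=0 h=0 c=1 g=0 d=0 e=1 j=1 b=1 k=0
t1.Δ1 clk=0 m=1 a=0 f=0 h=0 c=1 g=0 d=0 e=1 j=1 b=1 k=0
t2.Δ0 clk=0 m=1 a=0 f=0 h=0 c=1 g=0 d=0 e=1 j=1 b=1 k=0
t2.Δ1 clk=1 m=1 a=0 f=0 h=0 c=1 g=0 d=0 e=1 j=1 b=1 k=0
t2.Δ2 clk=1 m=1 a=0 f=0 h=0 c=1 g=0 d=0 e=1 j=0 b=1 k=0
t2.Δ3 clk=1 m=0 a=0 f=0 h=0 c=1 g=0 d=0 e=1 j=0 b=1 k=0
t3.Δ0 clk=1 m=0 a=0 f=0 h=0 c=1 g=0 d=0 e=1 j=0 b=1 k=0
t3.Δ1 clk=0 m=0 a=0 f=0 h=0 c=1 g=0 d=0 e=1 j=0 b=1 k=0
t4.Δ0 clk=0 m=0 a=0 f=0 h=0 c=1 g=0 d=0 e=1 j=0 b=1 k=0
t4.Δ1 clk=1 m=0 a=0 f=0 h=0 c=1 g=0 d=0 e=1 j=0 b=1 k=0

0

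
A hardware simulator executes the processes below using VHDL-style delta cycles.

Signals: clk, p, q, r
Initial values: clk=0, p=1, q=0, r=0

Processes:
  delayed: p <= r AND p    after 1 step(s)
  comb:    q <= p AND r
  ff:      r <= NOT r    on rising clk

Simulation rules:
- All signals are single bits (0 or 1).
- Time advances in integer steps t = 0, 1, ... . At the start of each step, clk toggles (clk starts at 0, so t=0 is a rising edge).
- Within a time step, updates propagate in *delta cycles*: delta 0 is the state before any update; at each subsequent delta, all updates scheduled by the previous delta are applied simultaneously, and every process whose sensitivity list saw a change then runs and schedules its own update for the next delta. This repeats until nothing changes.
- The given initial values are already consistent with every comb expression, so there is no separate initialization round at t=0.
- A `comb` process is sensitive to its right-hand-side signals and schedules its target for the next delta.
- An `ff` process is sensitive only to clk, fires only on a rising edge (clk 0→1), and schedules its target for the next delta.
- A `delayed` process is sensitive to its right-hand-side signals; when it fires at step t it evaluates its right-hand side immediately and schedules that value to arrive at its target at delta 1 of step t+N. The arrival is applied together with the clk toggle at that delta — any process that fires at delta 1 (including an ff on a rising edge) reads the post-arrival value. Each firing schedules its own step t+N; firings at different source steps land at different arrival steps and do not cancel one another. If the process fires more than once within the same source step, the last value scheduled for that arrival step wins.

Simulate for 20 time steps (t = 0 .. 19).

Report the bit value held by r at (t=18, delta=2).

0

t0.Δ0 r=0 q=0 clk=0 p=1
t0.Δ1 r=0 q=0 clk=1 p=1
t0.Δ2 r=1 q=0 clk=1 p=1
t0.Δ3 r=1 q=1 clk=1 p=1
t1.Δ0 r=1 q=1 clk=1 p=1
t1.Δ1 r=1 q=1 clk=0 p=1
t2.Δ0 r=1 q=1 clk=0 p=1
t2.Δ1 r=1 q=1 clk=1 p=1
t2.Δ2 r=0 q=1 clk=1 p=1
t2.Δ3 r=0 q=0 clk=1 p=1
t3.Δ0 r=0 q=0 clk=1 p=1
t3.Δ1 r=0 q=0 clk=0 p=0
t4.Δ0 r=0 q=0 clk=0 p=0
t4.Δ1 r=0 q=0 clk=1 p=0
t4.Δ2 r=1 q=0 clk=1 p=0
t5.Δ0 r=1 q=0 clk=1 p=0
t5.Δ1 r=1 q=0 clk=0 p=0
t6.Δ0 r=1 q=0 clk=0 p=0
t6.Δ1 r=1 q=0 clk=1 p=0
t6.Δ2 r=0 q=0 clk=1 p=0
t7.Δ0 r=0 q=0 clk=1 p=0
t7.Δ1 r=0 q=0 clk=0 p=0
t8.Δ0 r=0 q=0 clk=0 p=0
t8.Δ1 r=0 q=0 clk=1 p=0
t8.Δ2 r=1 q=0 clk=1 p=0
t9.Δ0 r=1 q=0 clk=1 p=0
t9.Δ1 r=1 q=0 clk=0 p=0
t10.Δ0 r=1 q=0 clk=0 p=0
t10.Δ1 r=1 q=0 clk=1 p=0
t10.Δ2 r=0 q=0 clk=1 p=0
t11.Δ0 r=0 q=0 clk=1 p=0
t11.Δ1 r=0 q=0 clk=0 p=0
t12.Δ0 r=0 q=0 clk=0 p=0
t12.Δ1 r=0 q=0 clk=1 p=0
t12.Δ2 r=1 q=0 clk=1 p=0
t13.Δ0 r=1 q=0 clk=1 p=0
t13.Δ1 r=1 q=0 clk=0 p=0
t14.Δ0 r=1 q=0 clk=0 p=0
t14.Δ1 r=1 q=0 clk=1 p=0
t14.Δ2 r=0 q=0 clk=1 p=0
t15.Δ0 r=0 q=0 clk=1 p=0
t15.Δ1 r=0 q=0 clk=0 p=0
t16.Δ0 r=0 q=0 clk=0 p=0
t16.Δ1 r=0 q=0 clk=1 p=0
t16.Δ2 r=1 q=0 clk=1 p=0
t17.Δ0 r=1 q=0 clk=1 p=0
t17.Δ1 r=1 q=0 clk=0 p=0
t18.Δ0 r=1 q=0 clk=0 p=0
t18.Δ1 r=1 q=0 clk=1 p=0
t18.Δ2 r=0 q=0 clk=1 p=0
t19.Δ0 r=0 q=0 clk=1 p=0
t19.Δ1 r=0 q=0 clk=0 p=0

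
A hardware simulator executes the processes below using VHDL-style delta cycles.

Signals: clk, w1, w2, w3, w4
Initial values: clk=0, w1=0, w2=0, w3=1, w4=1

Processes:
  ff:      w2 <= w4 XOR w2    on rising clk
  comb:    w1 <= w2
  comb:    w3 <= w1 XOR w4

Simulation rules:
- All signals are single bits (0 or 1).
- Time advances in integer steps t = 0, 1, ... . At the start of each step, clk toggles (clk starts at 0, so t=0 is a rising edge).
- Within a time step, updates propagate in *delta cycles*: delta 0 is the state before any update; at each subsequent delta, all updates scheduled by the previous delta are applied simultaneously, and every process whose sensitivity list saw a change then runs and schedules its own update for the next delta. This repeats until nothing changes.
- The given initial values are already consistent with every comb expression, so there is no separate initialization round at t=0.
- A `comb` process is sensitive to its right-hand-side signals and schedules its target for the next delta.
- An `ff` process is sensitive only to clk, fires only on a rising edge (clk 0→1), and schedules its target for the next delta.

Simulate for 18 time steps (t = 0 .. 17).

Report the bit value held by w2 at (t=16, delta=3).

t=0 Δ0: clk=0 w1=0 w4=1 w3=1 w2=0
  Δ1: clk:0→1
  Δ2: w2:0→1
  Δ3: w1:0→1
  Δ4: w3:1→0
  (4Δ to stable)
t=1 Δ0: clk=1 w1=1 w4=1 w3=0 w2=1
  Δ1: clk:1→0
  (1Δ to stable)
t=2 Δ0: clk=0 w1=1 w4=1 w3=0 w2=1
  Δ1: clk:0→1
  Δ2: w2:1→0
  Δ3: w1:1→0
  Δ4: w3:0→1
  (4Δ to stable)
t=3 Δ0: clk=1 w1=0 w4=1 w3=1 w2=0
  Δ1: clk:1→0
  (1Δ to stable)
t=4 Δ0: clk=0 w1=0 w4=1 w3=1 w2=0
  Δ1: clk:0→1
  Δ2: w2:0→1
  Δ3: w1:0→1
  Δ4: w3:1→0
  (4Δ to stable)
t=5 Δ0: clk=1 w1=1 w4=1 w3=0 w2=1
  Δ1: clk:1→0
  (1Δ to stable)
t=6 Δ0: clk=0 w1=1 w4=1 w3=0 w2=1
  Δ1: clk:0→1
  Δ2: w2:1→0
  Δ3: w1:1→0
  Δ4: w3:0→1
  (4Δ to stable)
t=7 Δ0: clk=1 w1=0 w4=1 w3=1 w2=0
  Δ1: clk:1→0
  (1Δ to stable)
t=8 Δ0: clk=0 w1=0 w4=1 w3=1 w2=0
  Δ1: clk:0→1
  Δ2: w2:0→1
  Δ3: w1:0→1
  Δ4: w3:1→0
  (4Δ to stable)
t=9 Δ0: clk=1 w1=1 w4=1 w3=0 w2=1
  Δ1: clk:1→0
  (1Δ to stable)
t=10 Δ0: clk=0 w1=1 w4=1 w3=0 w2=1
  Δ1: clk:0→1
  Δ2: w2:1→0
  Δ3: w1:1→0
  Δ4: w3:0→1
  (4Δ to stable)
t=11 Δ0: clk=1 w1=0 w4=1 w3=1 w2=0
  Δ1: clk:1→0
  (1Δ to stable)
t=12 Δ0: clk=0 w1=0 w4=1 w3=1 w2=0
  Δ1: clk:0→1
  Δ2: w2:0→1
  Δ3: w1:0→1
  Δ4: w3:1→0
  (4Δ to stable)
t=13 Δ0: clk=1 w1=1 w4=1 w3=0 w2=1
  Δ1: clk:1→0
  (1Δ to stable)
t=14 Δ0: clk=0 w1=1 w4=1 w3=0 w2=1
  Δ1: clk:0→1
  Δ2: w2:1→0
  Δ3: w1:1→0
  Δ4: w3:0→1
  (4Δ to stable)
t=15 Δ0: clk=1 w1=0 w4=1 w3=1 w2=0
  Δ1: clk:1→0
  (1Δ to stable)
t=16 Δ0: clk=0 w1=0 w4=1 w3=1 w2=0
  Δ1: clk:0→1
  Δ2: w2:0→1
  Δ3: w1:0→1
  Δ4: w3:1→0
  (4Δ to stable)
t=17 Δ0: clk=1 w1=1 w4=1 w3=0 w2=1
  Δ1: clk:1→0
  (1Δ to stable)

1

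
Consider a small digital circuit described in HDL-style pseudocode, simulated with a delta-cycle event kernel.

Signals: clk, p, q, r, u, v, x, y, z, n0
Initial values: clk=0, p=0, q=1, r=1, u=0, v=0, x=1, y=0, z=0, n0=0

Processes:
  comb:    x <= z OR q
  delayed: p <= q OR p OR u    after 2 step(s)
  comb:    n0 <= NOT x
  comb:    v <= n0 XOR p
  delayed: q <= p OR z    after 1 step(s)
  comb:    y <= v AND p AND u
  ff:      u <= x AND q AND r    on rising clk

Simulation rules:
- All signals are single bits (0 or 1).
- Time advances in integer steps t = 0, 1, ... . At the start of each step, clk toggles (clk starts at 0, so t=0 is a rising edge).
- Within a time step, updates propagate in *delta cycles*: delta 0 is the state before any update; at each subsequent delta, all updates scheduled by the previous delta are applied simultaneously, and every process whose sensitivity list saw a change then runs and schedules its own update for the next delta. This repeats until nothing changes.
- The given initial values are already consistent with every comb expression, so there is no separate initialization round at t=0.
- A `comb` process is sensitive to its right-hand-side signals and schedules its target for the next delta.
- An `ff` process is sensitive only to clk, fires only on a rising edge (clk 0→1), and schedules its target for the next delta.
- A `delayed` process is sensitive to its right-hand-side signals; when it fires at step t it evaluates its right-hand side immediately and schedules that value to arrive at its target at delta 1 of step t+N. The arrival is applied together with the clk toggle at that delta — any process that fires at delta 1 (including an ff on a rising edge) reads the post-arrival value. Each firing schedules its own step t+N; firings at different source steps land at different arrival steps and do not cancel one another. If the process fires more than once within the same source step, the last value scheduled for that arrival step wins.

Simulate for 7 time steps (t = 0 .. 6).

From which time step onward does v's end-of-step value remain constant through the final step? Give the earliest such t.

[bits: u,y,v,q,r,x,z,clk,p,n0]
t=0: Δ0=0001110000 Δ1=0001110100 Δ2=1001110100 | 2Δ
t=1: Δ0=1001110100 Δ1=1001110000 | 1Δ
t=2: Δ0=1001110000 Δ1=1001110110 Δ2=1011110110 Δ3=1111110110 | 3Δ
t=3: Δ0=1111110110 Δ1=1111110010 | 1Δ
t=4: Δ0=1111110010 Δ1=1111110110 | 1Δ
t=5: Δ0=1111110110 Δ1=1111110010 | 1Δ
t=6: Δ0=1111110010 Δ1=1111110110 | 1Δ

2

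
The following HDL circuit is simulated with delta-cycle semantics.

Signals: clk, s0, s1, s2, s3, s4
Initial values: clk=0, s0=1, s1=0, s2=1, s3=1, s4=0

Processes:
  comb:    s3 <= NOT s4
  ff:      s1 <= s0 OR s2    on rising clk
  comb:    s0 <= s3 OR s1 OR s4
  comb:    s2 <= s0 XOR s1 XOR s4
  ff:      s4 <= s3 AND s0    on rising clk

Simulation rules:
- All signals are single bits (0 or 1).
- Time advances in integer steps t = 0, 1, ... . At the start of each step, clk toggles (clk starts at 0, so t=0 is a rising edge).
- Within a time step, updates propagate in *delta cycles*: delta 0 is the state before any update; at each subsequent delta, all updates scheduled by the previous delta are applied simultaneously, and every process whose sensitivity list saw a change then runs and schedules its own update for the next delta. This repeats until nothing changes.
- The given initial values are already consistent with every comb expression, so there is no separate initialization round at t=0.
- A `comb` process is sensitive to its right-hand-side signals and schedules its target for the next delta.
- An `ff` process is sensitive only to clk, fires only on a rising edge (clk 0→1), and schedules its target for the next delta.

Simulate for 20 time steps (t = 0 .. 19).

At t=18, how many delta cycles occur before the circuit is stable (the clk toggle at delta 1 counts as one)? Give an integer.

3

t=0 Δ0: s3=1 clk=0 s0=1 s1=0 s2=1 s4=0
  Δ1: clk:0→1
  Δ2: s1:0→1, s4:0→1
  Δ3: s3:1→0
  (3Δ to stable)
t=1 Δ0: s3=0 clk=1 s0=1 s1=1 s2=1 s4=1
  Δ1: clk:1→0
  (1Δ to stable)
t=2 Δ0: s3=0 clk=0 s0=1 s1=1 s2=1 s4=1
  Δ1: clk:0→1
  Δ2: s4:1→0
  Δ3: s3:0→1, s2:1→0
  (3Δ to stable)
t=3 Δ0: s3=1 clk=1 s0=1 s1=1 s2=0 s4=0
  Δ1: clk:1→0
  (1Δ to stable)
t=4 Δ0: s3=1 clk=0 s0=1 s1=1 s2=0 s4=0
  Δ1: clk:0→1
  Δ2: s4:0→1
  Δ3: s3:1→0, s2:0→1
  (3Δ to stable)
t=5 Δ0: s3=0 clk=1 s0=1 s1=1 s2=1 s4=1
  Δ1: clk:1→0
  (1Δ to stable)
t=6 Δ0: s3=0 clk=0 s0=1 s1=1 s2=1 s4=1
  Δ1: clk:0→1
  Δ2: s4:1→0
  Δ3: s3:0→1, s2:1→0
  (3Δ to stable)
t=7 Δ0: s3=1 clk=1 s0=1 s1=1 s2=0 s4=0
  Δ1: clk:1→0
  (1Δ to stable)
t=8 Δ0: s3=1 clk=0 s0=1 s1=1 s2=0 s4=0
  Δ1: clk:0→1
  Δ2: s4:0→1
  Δ3: s3:1→0, s2:0→1
  (3Δ to stable)
t=9 Δ0: s3=0 clk=1 s0=1 s1=1 s2=1 s4=1
  Δ1: clk:1→0
  (1Δ to stable)
t=10 Δ0: s3=0 clk=0 s0=1 s1=1 s2=1 s4=1
  Δ1: clk:0→1
  Δ2: s4:1→0
  Δ3: s3:0→1, s2:1→0
  (3Δ to stable)
t=11 Δ0: s3=1 clk=1 s0=1 s1=1 s2=0 s4=0
  Δ1: clk:1→0
  (1Δ to stable)
t=12 Δ0: s3=1 clk=0 s0=1 s1=1 s2=0 s4=0
  Δ1: clk:0→1
  Δ2: s4:0→1
  Δ3: s3:1→0, s2:0→1
  (3Δ to stable)
t=13 Δ0: s3=0 clk=1 s0=1 s1=1 s2=1 s4=1
  Δ1: clk:1→0
  (1Δ to stable)
t=14 Δ0: s3=0 clk=0 s0=1 s1=1 s2=1 s4=1
  Δ1: clk:0→1
  Δ2: s4:1→0
  Δ3: s3:0→1, s2:1→0
  (3Δ to stable)
t=15 Δ0: s3=1 clk=1 s0=1 s1=1 s2=0 s4=0
  Δ1: clk:1→0
  (1Δ to stable)
t=16 Δ0: s3=1 clk=0 s0=1 s1=1 s2=0 s4=0
  Δ1: clk:0→1
  Δ2: s4:0→1
  Δ3: s3:1→0, s2:0→1
  (3Δ to stable)
t=17 Δ0: s3=0 clk=1 s0=1 s1=1 s2=1 s4=1
  Δ1: clk:1→0
  (1Δ to stable)
t=18 Δ0: s3=0 clk=0 s0=1 s1=1 s2=1 s4=1
  Δ1: clk:0→1
  Δ2: s4:1→0
  Δ3: s3:0→1, s2:1→0
  (3Δ to stable)
t=19 Δ0: s3=1 clk=1 s0=1 s1=1 s2=0 s4=0
  Δ1: clk:1→0
  (1Δ to stable)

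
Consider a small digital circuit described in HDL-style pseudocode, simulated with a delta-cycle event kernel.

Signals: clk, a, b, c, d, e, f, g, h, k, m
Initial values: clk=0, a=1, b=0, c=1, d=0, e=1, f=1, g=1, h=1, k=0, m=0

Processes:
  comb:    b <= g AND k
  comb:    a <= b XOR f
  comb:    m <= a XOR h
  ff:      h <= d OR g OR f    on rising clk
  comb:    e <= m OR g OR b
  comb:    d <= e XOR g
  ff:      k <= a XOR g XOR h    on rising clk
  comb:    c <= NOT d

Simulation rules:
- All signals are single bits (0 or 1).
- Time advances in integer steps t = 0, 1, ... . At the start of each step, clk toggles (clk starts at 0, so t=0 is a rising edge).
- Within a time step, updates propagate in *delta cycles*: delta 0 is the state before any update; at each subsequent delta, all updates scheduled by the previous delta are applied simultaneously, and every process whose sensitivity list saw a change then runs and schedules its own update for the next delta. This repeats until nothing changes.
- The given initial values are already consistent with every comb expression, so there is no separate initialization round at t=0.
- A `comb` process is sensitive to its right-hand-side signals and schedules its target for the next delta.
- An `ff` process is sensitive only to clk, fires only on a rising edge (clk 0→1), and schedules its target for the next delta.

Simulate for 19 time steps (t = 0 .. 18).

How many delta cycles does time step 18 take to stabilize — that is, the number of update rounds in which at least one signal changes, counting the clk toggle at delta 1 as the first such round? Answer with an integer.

5

[bits: m,d,clk,k,e,b,a,h,c,f,g]
t=0: Δ0=00001011111 Δ1=00101011111 Δ2=00111011111 Δ3=00111111111 Δ4=00111101111 Δ5=10111101111 | 5Δ
t=1: Δ0=10111101111 Δ1=10011101111 | 1Δ
t=2: Δ0=10011101111 Δ1=10111101111 Δ2=10101101111 Δ3=10101001111 Δ4=10101011111 Δ5=00101011111 | 5Δ
t=3: Δ0=00101011111 Δ1=00001011111 | 1Δ
t=4: Δ0=00001011111 Δ1=00101011111 Δ2=00111011111 Δ3=00111111111 Δ4=00111101111 Δ5=10111101111 | 5Δ
t=5: Δ0=10111101111 Δ1=10011101111 | 1Δ
t=6: Δ0=10011101111 Δ1=10111101111 Δ2=10101101111 Δ3=10101001111 Δ4=10101011111 Δ5=00101011111 | 5Δ
t=7: Δ0=00101011111 Δ1=00001011111 | 1Δ
t=8: Δ0=00001011111 Δ1=00101011111 Δ2=00111011111 Δ3=00111111111 Δ4=00111101111 Δ5=10111101111 | 5Δ
t=9: Δ0=10111101111 Δ1=10011101111 | 1Δ
t=10: Δ0=10011101111 Δ1=10111101111 Δ2=10101101111 Δ3=10101001111 Δ4=10101011111 Δ5=00101011111 | 5Δ
t=11: Δ0=00101011111 Δ1=00001011111 | 1Δ
t=12: Δ0=00001011111 Δ1=00101011111 Δ2=00111011111 Δ3=00111111111 Δ4=00111101111 Δ5=10111101111 | 5Δ
t=13: Δ0=10111101111 Δ1=10011101111 | 1Δ
t=14: Δ0=10011101111 Δ1=10111101111 Δ2=10101101111 Δ3=10101001111 Δ4=10101011111 Δ5=00101011111 | 5Δ
t=15: Δ0=00101011111 Δ1=00001011111 | 1Δ
t=16: Δ0=00001011111 Δ1=00101011111 Δ2=00111011111 Δ3=00111111111 Δ4=00111101111 Δ5=10111101111 | 5Δ
t=17: Δ0=10111101111 Δ1=10011101111 | 1Δ
t=18: Δ0=10011101111 Δ1=10111101111 Δ2=10101101111 Δ3=10101001111 Δ4=10101011111 Δ5=00101011111 | 5Δ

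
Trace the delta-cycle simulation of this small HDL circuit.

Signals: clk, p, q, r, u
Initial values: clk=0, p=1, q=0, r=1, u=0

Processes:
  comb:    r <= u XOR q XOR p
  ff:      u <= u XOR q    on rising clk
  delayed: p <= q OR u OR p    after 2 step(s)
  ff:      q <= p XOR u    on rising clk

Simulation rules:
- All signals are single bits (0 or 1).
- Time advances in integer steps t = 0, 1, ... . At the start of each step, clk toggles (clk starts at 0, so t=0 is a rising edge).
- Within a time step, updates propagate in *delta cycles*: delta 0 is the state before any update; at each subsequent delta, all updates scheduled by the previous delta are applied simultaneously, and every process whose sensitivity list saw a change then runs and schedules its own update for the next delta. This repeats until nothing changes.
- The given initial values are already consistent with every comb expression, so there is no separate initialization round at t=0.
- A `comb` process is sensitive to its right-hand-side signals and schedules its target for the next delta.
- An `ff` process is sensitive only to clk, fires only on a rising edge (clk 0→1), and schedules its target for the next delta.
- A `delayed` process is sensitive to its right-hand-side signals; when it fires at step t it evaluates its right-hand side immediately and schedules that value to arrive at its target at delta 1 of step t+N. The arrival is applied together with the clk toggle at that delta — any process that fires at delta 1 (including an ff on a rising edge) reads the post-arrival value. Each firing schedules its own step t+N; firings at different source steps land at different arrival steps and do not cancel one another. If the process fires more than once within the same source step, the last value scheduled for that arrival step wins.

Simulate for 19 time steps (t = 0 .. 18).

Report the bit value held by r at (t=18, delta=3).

0

[bits: p,q,r,u,clk]
t=0: Δ0=10100 Δ1=10101 Δ2=11101 Δ3=11001 | 3Δ
t=1: Δ0=11001 Δ1=11000 | 1Δ
t=2: Δ0=11000 Δ1=11001 Δ2=11011 Δ3=11111 | 3Δ
t=3: Δ0=11111 Δ1=11110 | 1Δ
t=4: Δ0=11110 Δ1=11111 Δ2=10101 | 2Δ
t=5: Δ0=10101 Δ1=10100 | 1Δ
t=6: Δ0=10100 Δ1=10101 Δ2=11101 Δ3=11001 | 3Δ
t=7: Δ0=11001 Δ1=11000 | 1Δ
t=8: Δ0=11000 Δ1=11001 Δ2=11011 Δ3=11111 | 3Δ
t=9: Δ0=11111 Δ1=11110 | 1Δ
t=10: Δ0=11110 Δ1=11111 Δ2=10101 | 2Δ
t=11: Δ0=10101 Δ1=10100 | 1Δ
t=12: Δ0=10100 Δ1=10101 Δ2=11101 Δ3=11001 | 3Δ
t=13: Δ0=11001 Δ1=11000 | 1Δ
t=14: Δ0=11000 Δ1=11001 Δ2=11011 Δ3=11111 | 3Δ
t=15: Δ0=11111 Δ1=11110 | 1Δ
t=16: Δ0=11110 Δ1=11111 Δ2=10101 | 2Δ
t=17: Δ0=10101 Δ1=10100 | 1Δ
t=18: Δ0=10100 Δ1=10101 Δ2=11101 Δ3=11001 | 3Δ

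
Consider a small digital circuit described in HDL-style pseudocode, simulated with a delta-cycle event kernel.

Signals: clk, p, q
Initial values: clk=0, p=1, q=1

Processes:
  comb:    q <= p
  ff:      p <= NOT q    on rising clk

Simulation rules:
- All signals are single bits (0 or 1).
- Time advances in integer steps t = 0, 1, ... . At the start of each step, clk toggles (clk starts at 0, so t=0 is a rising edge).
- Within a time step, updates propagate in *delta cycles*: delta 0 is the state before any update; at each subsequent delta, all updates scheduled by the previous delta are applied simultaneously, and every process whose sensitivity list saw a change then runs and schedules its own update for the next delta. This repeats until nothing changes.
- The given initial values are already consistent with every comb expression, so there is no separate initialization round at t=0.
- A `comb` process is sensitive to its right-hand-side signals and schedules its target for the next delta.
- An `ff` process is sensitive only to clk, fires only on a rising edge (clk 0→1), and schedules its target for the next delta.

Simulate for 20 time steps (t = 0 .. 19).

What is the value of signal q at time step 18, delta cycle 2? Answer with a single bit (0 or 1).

t0.Δ0 q=1 p=1 clk=0
t0.Δ1 q=1 p=1 clk=1
t0.Δ2 q=1 p=0 clk=1
t0.Δ3 q=0 p=0 clk=1
t1.Δ0 q=0 p=0 clk=1
t1.Δ1 q=0 p=0 clk=0
t2.Δ0 q=0 p=0 clk=0
t2.Δ1 q=0 p=0 clk=1
t2.Δ2 q=0 p=1 clk=1
t2.Δ3 q=1 p=1 clk=1
t3.Δ0 q=1 p=1 clk=1
t3.Δ1 q=1 p=1 clk=0
t4.Δ0 q=1 p=1 clk=0
t4.Δ1 q=1 p=1 clk=1
t4.Δ2 q=1 p=0 clk=1
t4.Δ3 q=0 p=0 clk=1
t5.Δ0 q=0 p=0 clk=1
t5.Δ1 q=0 p=0 clk=0
t6.Δ0 q=0 p=0 clk=0
t6.Δ1 q=0 p=0 clk=1
t6.Δ2 q=0 p=1 clk=1
t6.Δ3 q=1 p=1 clk=1
t7.Δ0 q=1 p=1 clk=1
t7.Δ1 q=1 p=1 clk=0
t8.Δ0 q=1 p=1 clk=0
t8.Δ1 q=1 p=1 clk=1
t8.Δ2 q=1 p=0 clk=1
t8.Δ3 q=0 p=0 clk=1
t9.Δ0 q=0 p=0 clk=1
t9.Δ1 q=0 p=0 clk=0
t10.Δ0 q=0 p=0 clk=0
t10.Δ1 q=0 p=0 clk=1
t10.Δ2 q=0 p=1 clk=1
t10.Δ3 q=1 p=1 clk=1
t11.Δ0 q=1 p=1 clk=1
t11.Δ1 q=1 p=1 clk=0
t12.Δ0 q=1 p=1 clk=0
t12.Δ1 q=1 p=1 clk=1
t12.Δ2 q=1 p=0 clk=1
t12.Δ3 q=0 p=0 clk=1
t13.Δ0 q=0 p=0 clk=1
t13.Δ1 q=0 p=0 clk=0
t14.Δ0 q=0 p=0 clk=0
t14.Δ1 q=0 p=0 clk=1
t14.Δ2 q=0 p=1 clk=1
t14.Δ3 q=1 p=1 clk=1
t15.Δ0 q=1 p=1 clk=1
t15.Δ1 q=1 p=1 clk=0
t16.Δ0 q=1 p=1 clk=0
t16.Δ1 q=1 p=1 clk=1
t16.Δ2 q=1 p=0 clk=1
t16.Δ3 q=0 p=0 clk=1
t17.Δ0 q=0 p=0 clk=1
t17.Δ1 q=0 p=0 clk=0
t18.Δ0 q=0 p=0 clk=0
t18.Δ1 q=0 p=0 clk=1
t18.Δ2 q=0 p=1 clk=1
t18.Δ3 q=1 p=1 clk=1
t19.Δ0 q=1 p=1 clk=1
t19.Δ1 q=1 p=1 clk=0

0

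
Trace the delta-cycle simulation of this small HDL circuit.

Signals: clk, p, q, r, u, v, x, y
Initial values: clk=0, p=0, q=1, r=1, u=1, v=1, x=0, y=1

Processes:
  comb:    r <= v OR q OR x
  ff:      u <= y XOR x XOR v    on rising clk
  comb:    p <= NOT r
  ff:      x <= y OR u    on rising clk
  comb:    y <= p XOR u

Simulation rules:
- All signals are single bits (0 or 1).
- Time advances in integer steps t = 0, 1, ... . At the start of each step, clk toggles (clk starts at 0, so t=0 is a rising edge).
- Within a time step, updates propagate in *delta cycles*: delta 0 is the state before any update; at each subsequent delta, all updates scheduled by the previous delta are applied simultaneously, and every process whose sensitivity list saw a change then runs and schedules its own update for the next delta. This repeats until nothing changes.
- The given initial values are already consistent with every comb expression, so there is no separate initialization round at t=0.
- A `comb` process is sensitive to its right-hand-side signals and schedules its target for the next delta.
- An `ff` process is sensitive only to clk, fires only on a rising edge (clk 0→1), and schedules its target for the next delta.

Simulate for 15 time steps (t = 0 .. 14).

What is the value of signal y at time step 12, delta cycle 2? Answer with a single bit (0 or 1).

1

t=0 Δ0: x=0 v=1 y=1 u=1 r=1 clk=0 q=1 p=0
  Δ1: clk:0→1
  Δ2: x:0→1, u:1→0
  Δ3: y:1→0
  (3Δ to stable)
t=1 Δ0: x=1 v=1 y=0 u=0 r=1 clk=1 q=1 p=0
  Δ1: clk:1→0
  (1Δ to stable)
t=2 Δ0: x=1 v=1 y=0 u=0 r=1 clk=0 q=1 p=0
  Δ1: clk:0→1
  Δ2: x:1→0
  (2Δ to stable)
t=3 Δ0: x=0 v=1 y=0 u=0 r=1 clk=1 q=1 p=0
  Δ1: clk:1→0
  (1Δ to stable)
t=4 Δ0: x=0 v=1 y=0 u=0 r=1 clk=0 q=1 p=0
  Δ1: clk:0→1
  Δ2: u:0→1
  Δ3: y:0→1
  (3Δ to stable)
t=5 Δ0: x=0 v=1 y=1 u=1 r=1 clk=1 q=1 p=0
  Δ1: clk:1→0
  (1Δ to stable)
t=6 Δ0: x=0 v=1 y=1 u=1 r=1 clk=0 q=1 p=0
  Δ1: clk:0→1
  Δ2: x:0→1, u:1→0
  Δ3: y:1→0
  (3Δ to stable)
t=7 Δ0: x=1 v=1 y=0 u=0 r=1 clk=1 q=1 p=0
  Δ1: clk:1→0
  (1Δ to stable)
t=8 Δ0: x=1 v=1 y=0 u=0 r=1 clk=0 q=1 p=0
  Δ1: clk:0→1
  Δ2: x:1→0
  (2Δ to stable)
t=9 Δ0: x=0 v=1 y=0 u=0 r=1 clk=1 q=1 p=0
  Δ1: clk:1→0
  (1Δ to stable)
t=10 Δ0: x=0 v=1 y=0 u=0 r=1 clk=0 q=1 p=0
  Δ1: clk:0→1
  Δ2: u:0→1
  Δ3: y:0→1
  (3Δ to stable)
t=11 Δ0: x=0 v=1 y=1 u=1 r=1 clk=1 q=1 p=0
  Δ1: clk:1→0
  (1Δ to stable)
t=12 Δ0: x=0 v=1 y=1 u=1 r=1 clk=0 q=1 p=0
  Δ1: clk:0→1
  Δ2: x:0→1, u:1→0
  Δ3: y:1→0
  (3Δ to stable)
t=13 Δ0: x=1 v=1 y=0 u=0 r=1 clk=1 q=1 p=0
  Δ1: clk:1→0
  (1Δ to stable)
t=14 Δ0: x=1 v=1 y=0 u=0 r=1 clk=0 q=1 p=0
  Δ1: clk:0→1
  Δ2: x:1→0
  (2Δ to stable)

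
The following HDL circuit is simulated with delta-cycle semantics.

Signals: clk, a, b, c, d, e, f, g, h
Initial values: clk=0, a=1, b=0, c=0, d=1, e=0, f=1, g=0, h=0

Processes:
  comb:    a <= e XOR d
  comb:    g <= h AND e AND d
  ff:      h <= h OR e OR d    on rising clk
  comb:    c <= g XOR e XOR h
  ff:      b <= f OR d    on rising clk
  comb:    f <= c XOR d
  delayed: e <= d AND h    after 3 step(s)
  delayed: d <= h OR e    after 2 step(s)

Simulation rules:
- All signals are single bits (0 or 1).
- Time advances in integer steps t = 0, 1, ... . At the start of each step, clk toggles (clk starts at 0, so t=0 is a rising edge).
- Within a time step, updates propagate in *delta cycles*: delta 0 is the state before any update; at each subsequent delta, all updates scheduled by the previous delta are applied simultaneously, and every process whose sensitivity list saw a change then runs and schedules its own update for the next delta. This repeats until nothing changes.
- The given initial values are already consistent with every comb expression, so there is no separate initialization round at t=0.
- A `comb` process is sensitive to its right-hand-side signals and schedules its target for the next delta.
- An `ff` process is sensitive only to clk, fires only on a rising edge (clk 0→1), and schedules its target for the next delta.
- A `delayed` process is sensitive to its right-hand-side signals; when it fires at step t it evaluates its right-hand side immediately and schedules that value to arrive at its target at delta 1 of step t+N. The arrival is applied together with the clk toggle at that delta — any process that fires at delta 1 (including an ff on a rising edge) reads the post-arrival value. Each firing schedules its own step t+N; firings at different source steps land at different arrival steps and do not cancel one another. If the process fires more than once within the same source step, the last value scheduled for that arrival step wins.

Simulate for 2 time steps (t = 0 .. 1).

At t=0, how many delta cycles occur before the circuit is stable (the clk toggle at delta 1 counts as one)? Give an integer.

t0.Δ0 a=1 e=0 b=0 d=1 g=0 h=0 clk=0 c=0 f=1
t0.Δ1 a=1 e=0 b=0 d=1 g=0 h=0 clk=1 c=0 f=1
t0.Δ2 a=1 e=0 b=1 d=1 g=0 h=1 clk=1 c=0 f=1
t0.Δ3 a=1 e=0 b=1 d=1 g=0 h=1 clk=1 c=1 f=1
t0.Δ4 a=1 e=0 b=1 d=1 g=0 h=1 clk=1 c=1 f=0
t1.Δ0 a=1 e=0 b=1 d=1 g=0 h=1 clk=1 c=1 f=0
t1.Δ1 a=1 e=0 b=1 d=1 g=0 h=1 clk=0 c=1 f=0

4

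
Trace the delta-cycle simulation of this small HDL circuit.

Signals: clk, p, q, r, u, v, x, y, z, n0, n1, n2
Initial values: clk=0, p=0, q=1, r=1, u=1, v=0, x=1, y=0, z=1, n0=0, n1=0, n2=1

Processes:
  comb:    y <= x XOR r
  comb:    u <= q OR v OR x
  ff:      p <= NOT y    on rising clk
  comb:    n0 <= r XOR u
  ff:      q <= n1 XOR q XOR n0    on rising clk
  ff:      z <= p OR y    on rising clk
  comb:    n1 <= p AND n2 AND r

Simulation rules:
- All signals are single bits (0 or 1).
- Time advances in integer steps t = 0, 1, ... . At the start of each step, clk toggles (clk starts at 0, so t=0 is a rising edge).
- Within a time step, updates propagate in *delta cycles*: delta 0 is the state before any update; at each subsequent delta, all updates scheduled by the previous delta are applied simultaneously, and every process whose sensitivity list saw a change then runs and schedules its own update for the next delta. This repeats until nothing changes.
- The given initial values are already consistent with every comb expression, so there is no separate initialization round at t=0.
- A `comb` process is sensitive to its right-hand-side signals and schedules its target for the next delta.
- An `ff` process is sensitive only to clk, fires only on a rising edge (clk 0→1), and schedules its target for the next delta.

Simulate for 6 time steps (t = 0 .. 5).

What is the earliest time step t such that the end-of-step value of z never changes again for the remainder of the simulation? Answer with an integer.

2

t0.Δ0 n2=1 r=1 n0=0 clk=0 z=1 v=0 p=0 u=1 x=1 q=1 y=0 n1=0
t0.Δ1 n2=1 r=1 n0=0 clk=1 z=1 v=0 p=0 u=1 x=1 q=1 y=0 n1=0
t0.Δ2 n2=1 r=1 n0=0 clk=1 z=0 v=0 p=1 u=1 x=1 q=1 y=0 n1=0
t0.Δ3 n2=1 r=1 n0=0 clk=1 z=0 v=0 p=1 u=1 x=1 q=1 y=0 n1=1
t1.Δ0 n2=1 r=1 n0=0 clk=1 z=0 v=0 p=1 u=1 x=1 q=1 y=0 n1=1
t1.Δ1 n2=1 r=1 n0=0 clk=0 z=0 v=0 p=1 u=1 x=1 q=1 y=0 n1=1
t2.Δ0 n2=1 r=1 n0=0 clk=0 z=0 v=0 p=1 u=1 x=1 q=1 y=0 n1=1
t2.Δ1 n2=1 r=1 n0=0 clk=1 z=0 v=0 p=1 u=1 x=1 q=1 y=0 n1=1
t2.Δ2 n2=1 r=1 n0=0 clk=1 z=1 v=0 p=1 u=1 x=1 q=0 y=0 n1=1
t3.Δ0 n2=1 r=1 n0=0 clk=1 z=1 v=0 p=1 u=1 x=1 q=0 y=0 n1=1
t3.Δ1 n2=1 r=1 n0=0 clk=0 z=1 v=0 p=1 u=1 x=1 q=0 y=0 n1=1
t4.Δ0 n2=1 r=1 n0=0 clk=0 z=1 v=0 p=1 u=1 x=1 q=0 y=0 n1=1
t4.Δ1 n2=1 r=1 n0=0 clk=1 z=1 v=0 p=1 u=1 x=1 q=0 y=0 n1=1
t4.Δ2 n2=1 r=1 n0=0 clk=1 z=1 v=0 p=1 u=1 x=1 q=1 y=0 n1=1
t5.Δ0 n2=1 r=1 n0=0 clk=1 z=1 v=0 p=1 u=1 x=1 q=1 y=0 n1=1
t5.Δ1 n2=1 r=1 n0=0 clk=0 z=1 v=0 p=1 u=1 x=1 q=1 y=0 n1=1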